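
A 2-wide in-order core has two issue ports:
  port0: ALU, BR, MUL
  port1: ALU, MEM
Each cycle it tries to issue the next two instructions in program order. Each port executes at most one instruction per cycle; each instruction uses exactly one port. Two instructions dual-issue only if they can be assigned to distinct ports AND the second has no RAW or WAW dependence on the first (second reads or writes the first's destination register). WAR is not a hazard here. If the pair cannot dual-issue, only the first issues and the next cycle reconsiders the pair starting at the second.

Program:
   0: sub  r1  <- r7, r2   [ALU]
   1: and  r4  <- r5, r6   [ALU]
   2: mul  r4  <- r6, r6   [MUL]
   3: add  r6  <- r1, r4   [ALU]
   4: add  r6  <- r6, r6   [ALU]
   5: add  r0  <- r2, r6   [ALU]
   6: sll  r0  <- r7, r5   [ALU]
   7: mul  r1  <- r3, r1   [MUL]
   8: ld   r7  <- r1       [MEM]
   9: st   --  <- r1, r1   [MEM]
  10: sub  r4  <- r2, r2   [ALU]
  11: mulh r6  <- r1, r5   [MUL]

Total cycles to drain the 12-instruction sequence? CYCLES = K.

CYCLES = 9

c0: i0&i1 sub.ALU/and.ALU  2-wide
c1: i2 mul.MUL  RAW r4
c2: i3 add.ALU  RAW+WAW r6
c3: i4 add.ALU  RAW r6
c4: i5 add.ALU  WAW r0
c5: i6&i7 sll.ALU/mul.MUL  2-wide
c6: i8 ld.MEM  no-port MEM/MEM
c7: i9&i10 st.MEM/sub.ALU  2-wide
c8: i11 mulh.MUL  tail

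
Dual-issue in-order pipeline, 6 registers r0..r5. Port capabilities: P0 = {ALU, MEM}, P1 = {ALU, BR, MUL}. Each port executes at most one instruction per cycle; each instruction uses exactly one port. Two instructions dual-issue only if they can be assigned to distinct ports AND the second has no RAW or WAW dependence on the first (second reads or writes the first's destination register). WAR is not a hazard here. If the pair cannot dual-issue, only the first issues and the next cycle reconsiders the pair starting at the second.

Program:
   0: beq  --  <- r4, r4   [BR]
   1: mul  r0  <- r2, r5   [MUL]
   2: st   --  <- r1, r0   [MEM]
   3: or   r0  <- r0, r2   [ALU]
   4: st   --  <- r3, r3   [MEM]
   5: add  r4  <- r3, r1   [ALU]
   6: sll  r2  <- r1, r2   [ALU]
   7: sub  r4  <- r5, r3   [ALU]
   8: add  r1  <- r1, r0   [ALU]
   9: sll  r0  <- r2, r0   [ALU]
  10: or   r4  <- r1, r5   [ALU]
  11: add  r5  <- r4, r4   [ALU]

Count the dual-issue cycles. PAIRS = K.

0. beq @i0  | no-port BR/MUL
1. mul @i1  | RAW r0
2. st/or @i2,i3  | 2-wide
3. st/add @i4,i5  | 2-wide
4. sll/sub @i6,i7  | 2-wide
5. add/sll @i8,i9  | 2-wide
6. or @i10  | RAW r4
7. add @i11  | tail

PAIRS = 4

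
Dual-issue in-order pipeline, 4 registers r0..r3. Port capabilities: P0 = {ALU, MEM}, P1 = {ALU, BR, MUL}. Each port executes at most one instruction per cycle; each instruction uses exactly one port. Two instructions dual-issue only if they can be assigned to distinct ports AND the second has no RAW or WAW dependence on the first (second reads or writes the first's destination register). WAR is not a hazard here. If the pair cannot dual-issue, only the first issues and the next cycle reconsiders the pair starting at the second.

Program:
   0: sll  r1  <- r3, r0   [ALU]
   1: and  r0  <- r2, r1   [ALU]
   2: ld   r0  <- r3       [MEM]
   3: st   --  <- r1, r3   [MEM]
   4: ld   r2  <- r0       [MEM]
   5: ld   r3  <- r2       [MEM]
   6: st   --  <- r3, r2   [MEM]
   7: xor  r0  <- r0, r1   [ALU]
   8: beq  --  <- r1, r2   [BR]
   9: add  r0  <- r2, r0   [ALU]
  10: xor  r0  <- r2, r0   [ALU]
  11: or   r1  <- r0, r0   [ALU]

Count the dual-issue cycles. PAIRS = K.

#0 head=0: sll i0 RAW r1
#1 head=1: and i1 WAW r0
#2 head=2: ld i2 no-port MEM/MEM
#3 head=3: st i3 no-port MEM/MEM
#4 head=4: ld i4 no-port MEM/MEM
#5 head=5: ld i5 no-port MEM/MEM
#6 head=6: st;xor i6,i7 pair
#7 head=8: beq;add i8,i9 pair
#8 head=10: xor i10 RAW r0
#9 head=11: or i11 tail

PAIRS = 2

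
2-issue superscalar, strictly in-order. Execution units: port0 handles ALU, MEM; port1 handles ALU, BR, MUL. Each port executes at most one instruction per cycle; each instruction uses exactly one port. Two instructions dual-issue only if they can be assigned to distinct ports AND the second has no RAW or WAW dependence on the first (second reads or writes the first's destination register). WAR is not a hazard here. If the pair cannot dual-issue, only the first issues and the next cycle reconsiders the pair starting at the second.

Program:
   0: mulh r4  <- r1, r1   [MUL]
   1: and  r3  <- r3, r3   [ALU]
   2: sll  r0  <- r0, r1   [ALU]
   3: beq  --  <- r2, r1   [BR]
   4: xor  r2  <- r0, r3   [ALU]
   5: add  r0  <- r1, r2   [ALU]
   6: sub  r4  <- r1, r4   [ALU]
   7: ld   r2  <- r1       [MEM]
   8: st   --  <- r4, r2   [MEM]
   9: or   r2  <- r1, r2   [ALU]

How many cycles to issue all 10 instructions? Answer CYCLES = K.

CYCLES = 6

0. mulh.MUL+and.ALU @i0,i1  | 2-wide
1. sll.ALU+beq.BR @i2,i3  | 2-wide
2. xor.ALU @i4  | RAW r2
3. add.ALU+sub.ALU @i5,i6  | 2-wide
4. ld.MEM @i7  | no-port MEM/MEM
5. st.MEM+or.ALU @i8,i9  | 2-wide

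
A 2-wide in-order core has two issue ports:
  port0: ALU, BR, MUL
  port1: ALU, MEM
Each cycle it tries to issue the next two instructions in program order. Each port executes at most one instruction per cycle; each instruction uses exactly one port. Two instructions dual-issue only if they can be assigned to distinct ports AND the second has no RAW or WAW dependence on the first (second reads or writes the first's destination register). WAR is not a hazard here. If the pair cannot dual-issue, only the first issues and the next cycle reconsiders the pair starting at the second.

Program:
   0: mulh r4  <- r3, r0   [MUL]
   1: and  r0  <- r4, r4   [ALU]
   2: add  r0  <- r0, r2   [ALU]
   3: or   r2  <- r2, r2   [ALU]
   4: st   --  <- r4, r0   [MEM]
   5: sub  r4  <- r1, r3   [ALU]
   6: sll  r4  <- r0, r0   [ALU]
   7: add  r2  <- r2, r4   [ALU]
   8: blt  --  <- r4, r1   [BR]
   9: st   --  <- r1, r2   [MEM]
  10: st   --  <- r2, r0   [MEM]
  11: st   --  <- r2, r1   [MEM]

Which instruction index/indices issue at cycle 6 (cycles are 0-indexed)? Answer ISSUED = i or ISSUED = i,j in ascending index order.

0. mulh @i0  | RAW r4
1. and @i1  | RAW+WAW r0
2. add/or @i2+i3  | 2-wide
3. st/sub @i4+i5  | 2-wide
4. sll @i6  | RAW r4
5. add/blt @i7+i8  | 2-wide
6. st @i9  | no-port MEM/MEM
7. st @i10  | no-port MEM/MEM
8. st @i11  | tail

ISSUED = 9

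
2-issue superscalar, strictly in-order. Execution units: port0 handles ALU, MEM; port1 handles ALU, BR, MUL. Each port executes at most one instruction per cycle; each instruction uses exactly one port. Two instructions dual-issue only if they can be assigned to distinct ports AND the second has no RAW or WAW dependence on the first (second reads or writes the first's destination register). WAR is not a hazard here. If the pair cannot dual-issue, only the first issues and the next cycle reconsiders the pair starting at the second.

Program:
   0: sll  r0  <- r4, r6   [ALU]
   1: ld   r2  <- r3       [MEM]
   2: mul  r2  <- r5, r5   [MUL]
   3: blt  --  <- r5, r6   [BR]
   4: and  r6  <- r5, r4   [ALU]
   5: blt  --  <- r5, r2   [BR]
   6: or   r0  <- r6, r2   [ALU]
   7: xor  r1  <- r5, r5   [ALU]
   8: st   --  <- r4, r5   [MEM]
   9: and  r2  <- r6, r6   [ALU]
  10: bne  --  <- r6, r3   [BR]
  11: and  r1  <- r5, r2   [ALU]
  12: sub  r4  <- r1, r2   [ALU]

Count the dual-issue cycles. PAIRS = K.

c0: i0/i1 sll;ld  pair
c1: i2 mul  no-port MUL/BR
c2: i3/i4 blt;and  pair
c3: i5/i6 blt;or  pair
c4: i7/i8 xor;st  pair
c5: i9/i10 and;bne  pair
c6: i11 and  RAW r1
c7: i12 sub  tail

PAIRS = 5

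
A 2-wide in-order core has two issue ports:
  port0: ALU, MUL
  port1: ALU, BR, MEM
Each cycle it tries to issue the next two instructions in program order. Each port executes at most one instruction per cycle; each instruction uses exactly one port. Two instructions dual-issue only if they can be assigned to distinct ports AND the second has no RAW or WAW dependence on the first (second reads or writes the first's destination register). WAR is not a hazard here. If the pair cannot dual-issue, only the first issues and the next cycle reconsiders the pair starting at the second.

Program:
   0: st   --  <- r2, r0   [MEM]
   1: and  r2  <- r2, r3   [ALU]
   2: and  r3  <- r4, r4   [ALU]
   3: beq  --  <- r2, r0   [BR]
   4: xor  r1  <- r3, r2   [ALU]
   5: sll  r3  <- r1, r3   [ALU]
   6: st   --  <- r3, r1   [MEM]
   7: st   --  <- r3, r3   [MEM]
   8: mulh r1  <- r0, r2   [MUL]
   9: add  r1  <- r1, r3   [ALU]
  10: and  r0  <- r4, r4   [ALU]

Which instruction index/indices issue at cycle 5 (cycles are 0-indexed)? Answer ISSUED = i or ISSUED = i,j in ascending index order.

  cy0 -> i0,i1 (st.MEM;and.ALU) dual
  cy1 -> i2,i3 (and.ALU;beq.BR) dual
  cy2 -> i4 (xor.ALU) RAW r1
  cy3 -> i5 (sll.ALU) RAW r3
  cy4 -> i6 (st.MEM) no-port MEM/MEM
  cy5 -> i7,i8 (st.MEM;mulh.MUL) dual
  cy6 -> i9,i10 (add.ALU;and.ALU) dual

ISSUED = 7,8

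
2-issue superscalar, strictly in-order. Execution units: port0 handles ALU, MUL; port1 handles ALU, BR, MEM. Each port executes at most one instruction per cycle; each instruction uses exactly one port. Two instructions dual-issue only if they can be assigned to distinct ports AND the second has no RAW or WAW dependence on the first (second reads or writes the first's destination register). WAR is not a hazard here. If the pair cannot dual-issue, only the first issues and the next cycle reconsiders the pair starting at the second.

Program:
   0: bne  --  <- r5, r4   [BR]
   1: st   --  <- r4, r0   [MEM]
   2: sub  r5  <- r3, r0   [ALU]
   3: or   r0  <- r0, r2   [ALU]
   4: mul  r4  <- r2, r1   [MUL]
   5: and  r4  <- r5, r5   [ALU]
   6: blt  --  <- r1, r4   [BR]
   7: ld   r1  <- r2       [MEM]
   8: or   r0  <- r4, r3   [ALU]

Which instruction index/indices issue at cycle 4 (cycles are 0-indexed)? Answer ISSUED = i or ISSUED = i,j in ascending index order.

ISSUED = 6

0. bne.BR @i0  | no-port BR/MEM
1. st.MEM+sub.ALU @i1/i2  | 2-wide
2. or.ALU+mul.MUL @i3/i4  | 2-wide
3. and.ALU @i5  | RAW r4
4. blt.BR @i6  | no-port BR/MEM
5. ld.MEM+or.ALU @i7/i8  | 2-wide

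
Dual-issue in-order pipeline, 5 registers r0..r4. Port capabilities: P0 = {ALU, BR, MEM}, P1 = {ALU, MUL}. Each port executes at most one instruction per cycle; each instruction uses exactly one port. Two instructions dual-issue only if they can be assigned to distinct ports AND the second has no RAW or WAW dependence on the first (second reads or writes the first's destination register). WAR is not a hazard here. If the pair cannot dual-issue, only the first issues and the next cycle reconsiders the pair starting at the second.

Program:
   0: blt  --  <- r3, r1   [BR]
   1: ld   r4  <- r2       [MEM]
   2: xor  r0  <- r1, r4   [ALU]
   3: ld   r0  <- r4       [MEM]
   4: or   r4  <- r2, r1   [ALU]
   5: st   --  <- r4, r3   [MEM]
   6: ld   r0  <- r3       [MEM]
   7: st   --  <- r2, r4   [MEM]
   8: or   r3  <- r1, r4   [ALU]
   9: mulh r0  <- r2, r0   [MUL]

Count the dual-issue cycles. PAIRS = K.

PAIRS = 2

c0: i0 blt.BR  no-port BR/MEM
c1: i1 ld.MEM  RAW r4
c2: i2 xor.ALU  WAW r0
c3: i3&i4 ld.MEM/or.ALU  2-wide
c4: i5 st.MEM  no-port MEM/MEM
c5: i6 ld.MEM  no-port MEM/MEM
c6: i7&i8 st.MEM/or.ALU  2-wide
c7: i9 mulh.MUL  tail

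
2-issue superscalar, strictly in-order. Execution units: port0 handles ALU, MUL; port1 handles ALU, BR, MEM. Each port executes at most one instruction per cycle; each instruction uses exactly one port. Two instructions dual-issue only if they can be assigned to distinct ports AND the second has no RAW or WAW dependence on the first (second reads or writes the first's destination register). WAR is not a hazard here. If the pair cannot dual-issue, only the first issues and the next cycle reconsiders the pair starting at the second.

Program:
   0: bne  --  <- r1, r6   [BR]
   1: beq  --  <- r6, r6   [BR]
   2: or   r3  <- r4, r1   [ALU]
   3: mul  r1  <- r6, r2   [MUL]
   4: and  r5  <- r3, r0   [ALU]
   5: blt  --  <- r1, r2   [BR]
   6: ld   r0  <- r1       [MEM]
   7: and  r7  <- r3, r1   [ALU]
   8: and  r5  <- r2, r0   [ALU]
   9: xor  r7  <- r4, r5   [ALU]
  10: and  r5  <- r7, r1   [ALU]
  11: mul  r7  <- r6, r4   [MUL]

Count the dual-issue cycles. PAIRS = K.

PAIRS = 4

0. bne @i0  | no-port BR/BR
1. beq+or @i1/i2  | dual
2. mul+and @i3/i4  | dual
3. blt @i5  | no-port BR/MEM
4. ld+and @i6/i7  | dual
5. and @i8  | RAW r5
6. xor @i9  | RAW r7
7. and+mul @i10/i11  | dual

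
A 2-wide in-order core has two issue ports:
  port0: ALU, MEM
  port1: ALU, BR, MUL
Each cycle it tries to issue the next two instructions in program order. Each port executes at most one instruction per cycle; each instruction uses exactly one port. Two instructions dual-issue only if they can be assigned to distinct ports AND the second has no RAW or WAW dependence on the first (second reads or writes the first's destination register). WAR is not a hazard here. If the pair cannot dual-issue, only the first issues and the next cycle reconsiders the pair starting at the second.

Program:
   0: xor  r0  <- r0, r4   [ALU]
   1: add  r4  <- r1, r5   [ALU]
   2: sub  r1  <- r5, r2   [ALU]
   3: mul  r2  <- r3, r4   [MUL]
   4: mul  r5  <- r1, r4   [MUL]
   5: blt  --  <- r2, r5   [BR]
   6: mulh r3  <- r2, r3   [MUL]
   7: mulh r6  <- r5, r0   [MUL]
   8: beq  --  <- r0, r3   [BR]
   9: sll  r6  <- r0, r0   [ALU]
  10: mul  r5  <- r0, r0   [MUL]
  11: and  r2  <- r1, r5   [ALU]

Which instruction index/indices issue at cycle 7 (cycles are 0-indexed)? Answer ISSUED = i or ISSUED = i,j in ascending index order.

ISSUED = 10

[0] i0&i1  xor.ALU add.ALU  -- dual
[1] i2&i3  sub.ALU mul.MUL  -- dual
[2] i4  mul.MUL  -- no-port MUL/BR
[3] i5  blt.BR  -- no-port BR/MUL
[4] i6  mulh.MUL  -- no-port MUL/MUL
[5] i7  mulh.MUL  -- no-port MUL/BR
[6] i8&i9  beq.BR sll.ALU  -- dual
[7] i10  mul.MUL  -- RAW r5
[8] i11  and.ALU  -- tail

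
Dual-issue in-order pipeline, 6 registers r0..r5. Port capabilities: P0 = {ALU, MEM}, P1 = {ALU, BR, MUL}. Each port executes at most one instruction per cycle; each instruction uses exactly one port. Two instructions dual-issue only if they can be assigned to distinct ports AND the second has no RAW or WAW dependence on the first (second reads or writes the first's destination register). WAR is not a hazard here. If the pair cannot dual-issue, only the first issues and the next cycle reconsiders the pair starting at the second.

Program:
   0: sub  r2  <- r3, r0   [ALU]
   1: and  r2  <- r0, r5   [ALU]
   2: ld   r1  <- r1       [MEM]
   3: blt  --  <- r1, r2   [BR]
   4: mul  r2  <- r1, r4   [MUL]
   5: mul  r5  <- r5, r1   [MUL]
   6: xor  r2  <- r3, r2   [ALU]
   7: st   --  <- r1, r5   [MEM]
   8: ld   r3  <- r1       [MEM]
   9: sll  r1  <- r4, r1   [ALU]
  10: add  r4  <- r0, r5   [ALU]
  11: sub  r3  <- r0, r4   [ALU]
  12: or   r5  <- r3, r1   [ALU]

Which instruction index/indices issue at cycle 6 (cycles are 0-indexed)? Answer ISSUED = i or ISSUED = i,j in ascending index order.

c0: i0 sub  WAW r2
c1: i1,i2 and/ld  dual
c2: i3 blt  no-port BR/MUL
c3: i4 mul  no-port MUL/MUL
c4: i5,i6 mul/xor  dual
c5: i7 st  no-port MEM/MEM
c6: i8,i9 ld/sll  dual
c7: i10 add  RAW r4
c8: i11 sub  RAW r3
c9: i12 or  tail

ISSUED = 8,9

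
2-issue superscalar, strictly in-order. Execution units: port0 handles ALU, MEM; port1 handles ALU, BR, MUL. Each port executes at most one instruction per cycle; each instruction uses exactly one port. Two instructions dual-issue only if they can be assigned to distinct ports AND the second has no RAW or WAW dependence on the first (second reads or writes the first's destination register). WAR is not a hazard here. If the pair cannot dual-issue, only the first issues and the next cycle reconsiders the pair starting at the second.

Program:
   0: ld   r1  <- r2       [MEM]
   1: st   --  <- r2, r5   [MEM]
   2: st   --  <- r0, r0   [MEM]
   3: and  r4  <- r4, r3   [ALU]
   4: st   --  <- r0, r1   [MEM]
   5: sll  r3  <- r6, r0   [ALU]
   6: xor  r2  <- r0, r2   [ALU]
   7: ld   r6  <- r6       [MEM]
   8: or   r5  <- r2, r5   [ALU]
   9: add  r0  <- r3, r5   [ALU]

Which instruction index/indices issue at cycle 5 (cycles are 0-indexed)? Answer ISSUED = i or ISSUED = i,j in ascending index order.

  cy0 -> i0 (ld) no-port MEM/MEM
  cy1 -> i1 (st) no-port MEM/MEM
  cy2 -> i2/i3 (st+and) 2-wide
  cy3 -> i4/i5 (st+sll) 2-wide
  cy4 -> i6/i7 (xor+ld) 2-wide
  cy5 -> i8 (or) RAW r5
  cy6 -> i9 (add) tail

ISSUED = 8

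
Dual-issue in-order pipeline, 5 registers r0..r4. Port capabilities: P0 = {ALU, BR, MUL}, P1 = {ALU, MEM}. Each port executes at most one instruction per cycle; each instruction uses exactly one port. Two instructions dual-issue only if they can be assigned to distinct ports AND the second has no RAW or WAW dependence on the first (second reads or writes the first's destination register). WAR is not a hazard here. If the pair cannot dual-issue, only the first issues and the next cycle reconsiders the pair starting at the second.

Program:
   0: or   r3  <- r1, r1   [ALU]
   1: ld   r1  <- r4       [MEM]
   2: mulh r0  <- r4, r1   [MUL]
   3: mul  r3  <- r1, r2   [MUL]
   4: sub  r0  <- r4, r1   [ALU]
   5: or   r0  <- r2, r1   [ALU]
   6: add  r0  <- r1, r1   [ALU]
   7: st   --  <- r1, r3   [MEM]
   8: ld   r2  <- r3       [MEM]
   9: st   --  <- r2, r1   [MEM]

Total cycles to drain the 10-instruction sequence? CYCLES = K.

t=0 i0&i1:or+ld ; dual
t=1 i2:mulh ; no-port MUL/MUL
t=2 i3&i4:mul+sub ; dual
t=3 i5:or ; WAW r0
t=4 i6&i7:add+st ; dual
t=5 i8:ld ; no-port MEM/MEM
t=6 i9:st ; tail

CYCLES = 7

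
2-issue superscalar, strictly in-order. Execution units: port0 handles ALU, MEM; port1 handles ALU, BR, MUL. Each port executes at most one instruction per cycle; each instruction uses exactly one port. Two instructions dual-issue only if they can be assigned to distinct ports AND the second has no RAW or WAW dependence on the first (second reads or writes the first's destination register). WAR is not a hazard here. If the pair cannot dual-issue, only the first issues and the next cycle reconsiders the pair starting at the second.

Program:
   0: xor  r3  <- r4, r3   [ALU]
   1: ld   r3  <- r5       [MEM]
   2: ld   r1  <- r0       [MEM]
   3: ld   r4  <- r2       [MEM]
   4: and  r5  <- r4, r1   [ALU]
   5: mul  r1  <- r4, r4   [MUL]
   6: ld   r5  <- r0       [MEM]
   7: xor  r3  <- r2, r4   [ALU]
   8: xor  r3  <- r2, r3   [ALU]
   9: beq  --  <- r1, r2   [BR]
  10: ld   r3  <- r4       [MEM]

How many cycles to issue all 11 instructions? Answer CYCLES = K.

CYCLES = 8

t=0 i0:xor.ALU ; WAW r3
t=1 i1:ld.MEM ; no-port MEM/MEM
t=2 i2:ld.MEM ; no-port MEM/MEM
t=3 i3:ld.MEM ; RAW r4
t=4 i4&i5:and.ALU/mul.MUL ; 2-wide
t=5 i6&i7:ld.MEM/xor.ALU ; 2-wide
t=6 i8&i9:xor.ALU/beq.BR ; 2-wide
t=7 i10:ld.MEM ; tail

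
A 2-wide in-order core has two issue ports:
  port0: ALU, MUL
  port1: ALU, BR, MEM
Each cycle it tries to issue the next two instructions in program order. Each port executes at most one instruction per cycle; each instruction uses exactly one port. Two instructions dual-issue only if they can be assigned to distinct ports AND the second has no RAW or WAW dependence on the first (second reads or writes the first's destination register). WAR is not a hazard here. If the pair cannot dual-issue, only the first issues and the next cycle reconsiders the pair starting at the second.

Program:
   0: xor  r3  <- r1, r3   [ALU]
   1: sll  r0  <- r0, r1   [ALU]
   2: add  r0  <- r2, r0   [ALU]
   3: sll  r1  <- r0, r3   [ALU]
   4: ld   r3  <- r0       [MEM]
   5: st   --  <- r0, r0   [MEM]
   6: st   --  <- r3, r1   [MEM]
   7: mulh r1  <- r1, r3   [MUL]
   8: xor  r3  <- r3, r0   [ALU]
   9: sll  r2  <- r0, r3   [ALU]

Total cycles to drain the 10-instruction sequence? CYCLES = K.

  cy0 -> i0/i1 (xor.ALU/sll.ALU) dual
  cy1 -> i2 (add.ALU) RAW r0
  cy2 -> i3/i4 (sll.ALU/ld.MEM) dual
  cy3 -> i5 (st.MEM) no-port MEM/MEM
  cy4 -> i6/i7 (st.MEM/mulh.MUL) dual
  cy5 -> i8 (xor.ALU) RAW r3
  cy6 -> i9 (sll.ALU) tail

CYCLES = 7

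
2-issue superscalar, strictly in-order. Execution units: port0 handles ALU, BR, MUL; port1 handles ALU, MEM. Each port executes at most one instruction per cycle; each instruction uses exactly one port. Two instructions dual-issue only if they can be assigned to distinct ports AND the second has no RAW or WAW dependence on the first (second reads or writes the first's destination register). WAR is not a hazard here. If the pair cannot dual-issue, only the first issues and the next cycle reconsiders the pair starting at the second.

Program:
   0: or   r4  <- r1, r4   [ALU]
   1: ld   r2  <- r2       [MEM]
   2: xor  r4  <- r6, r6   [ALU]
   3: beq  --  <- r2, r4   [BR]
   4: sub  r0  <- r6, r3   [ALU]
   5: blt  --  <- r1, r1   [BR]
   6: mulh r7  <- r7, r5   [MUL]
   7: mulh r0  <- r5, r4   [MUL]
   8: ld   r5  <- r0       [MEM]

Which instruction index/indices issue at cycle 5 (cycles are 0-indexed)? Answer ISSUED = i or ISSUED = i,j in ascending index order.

#0 head=0: or ld i0+i1 2-wide
#1 head=2: xor i2 RAW r4
#2 head=3: beq sub i3+i4 2-wide
#3 head=5: blt i5 no-port BR/MUL
#4 head=6: mulh i6 no-port MUL/MUL
#5 head=7: mulh i7 RAW r0
#6 head=8: ld i8 tail

ISSUED = 7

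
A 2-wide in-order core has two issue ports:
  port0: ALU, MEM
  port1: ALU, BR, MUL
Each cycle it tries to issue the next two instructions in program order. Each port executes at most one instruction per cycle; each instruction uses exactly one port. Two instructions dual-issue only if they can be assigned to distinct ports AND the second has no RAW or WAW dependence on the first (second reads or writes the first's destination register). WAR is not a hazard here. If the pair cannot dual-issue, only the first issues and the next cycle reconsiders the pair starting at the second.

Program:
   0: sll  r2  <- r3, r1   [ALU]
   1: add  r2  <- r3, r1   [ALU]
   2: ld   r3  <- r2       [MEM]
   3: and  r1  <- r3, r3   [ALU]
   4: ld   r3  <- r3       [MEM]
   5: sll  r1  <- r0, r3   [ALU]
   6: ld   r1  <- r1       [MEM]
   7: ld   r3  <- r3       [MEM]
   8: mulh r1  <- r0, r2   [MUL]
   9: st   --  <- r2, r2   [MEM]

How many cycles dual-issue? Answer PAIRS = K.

0. sll.ALU @i0  | WAW r2
1. add.ALU @i1  | RAW r2
2. ld.MEM @i2  | RAW r3
3. and.ALU ld.MEM @i3&i4  | pair
4. sll.ALU @i5  | RAW+WAW r1
5. ld.MEM @i6  | no-port MEM/MEM
6. ld.MEM mulh.MUL @i7&i8  | pair
7. st.MEM @i9  | tail

PAIRS = 2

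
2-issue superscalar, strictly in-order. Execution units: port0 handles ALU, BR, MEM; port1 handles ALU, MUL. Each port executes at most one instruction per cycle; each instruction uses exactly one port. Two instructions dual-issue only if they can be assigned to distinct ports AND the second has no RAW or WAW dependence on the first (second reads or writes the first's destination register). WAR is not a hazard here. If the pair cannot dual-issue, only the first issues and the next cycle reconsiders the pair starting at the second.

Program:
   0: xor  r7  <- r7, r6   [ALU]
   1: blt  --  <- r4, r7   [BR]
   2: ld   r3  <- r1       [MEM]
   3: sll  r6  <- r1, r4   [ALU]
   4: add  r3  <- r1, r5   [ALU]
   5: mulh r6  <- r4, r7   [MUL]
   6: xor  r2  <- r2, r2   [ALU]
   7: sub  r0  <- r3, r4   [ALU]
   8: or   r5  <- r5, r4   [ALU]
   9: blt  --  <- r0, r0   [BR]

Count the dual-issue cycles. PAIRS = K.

0. xor @i0  | RAW r7
1. blt @i1  | no-port BR/MEM
2. ld sll @i2/i3  | 2-wide
3. add mulh @i4/i5  | 2-wide
4. xor sub @i6/i7  | 2-wide
5. or blt @i8/i9  | 2-wide

PAIRS = 4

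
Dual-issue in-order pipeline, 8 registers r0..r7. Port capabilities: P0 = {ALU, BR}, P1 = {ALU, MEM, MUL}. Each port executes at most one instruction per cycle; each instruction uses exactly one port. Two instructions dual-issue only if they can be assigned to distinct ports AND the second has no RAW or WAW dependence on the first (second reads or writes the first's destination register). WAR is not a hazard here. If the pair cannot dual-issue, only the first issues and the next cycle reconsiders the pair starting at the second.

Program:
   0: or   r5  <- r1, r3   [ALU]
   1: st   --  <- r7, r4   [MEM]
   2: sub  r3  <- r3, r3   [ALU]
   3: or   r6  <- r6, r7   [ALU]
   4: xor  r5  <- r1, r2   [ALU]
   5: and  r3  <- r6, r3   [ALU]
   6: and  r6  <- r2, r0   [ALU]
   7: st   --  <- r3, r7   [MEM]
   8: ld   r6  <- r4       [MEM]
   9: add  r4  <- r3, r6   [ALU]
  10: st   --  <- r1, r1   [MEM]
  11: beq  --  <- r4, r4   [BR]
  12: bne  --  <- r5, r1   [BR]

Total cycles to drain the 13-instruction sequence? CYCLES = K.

CYCLES = 8

t=0 i0,i1:or;st ; pair
t=1 i2,i3:sub;or ; pair
t=2 i4,i5:xor;and ; pair
t=3 i6,i7:and;st ; pair
t=4 i8:ld ; RAW r6
t=5 i9,i10:add;st ; pair
t=6 i11:beq ; no-port BR/BR
t=7 i12:bne ; tail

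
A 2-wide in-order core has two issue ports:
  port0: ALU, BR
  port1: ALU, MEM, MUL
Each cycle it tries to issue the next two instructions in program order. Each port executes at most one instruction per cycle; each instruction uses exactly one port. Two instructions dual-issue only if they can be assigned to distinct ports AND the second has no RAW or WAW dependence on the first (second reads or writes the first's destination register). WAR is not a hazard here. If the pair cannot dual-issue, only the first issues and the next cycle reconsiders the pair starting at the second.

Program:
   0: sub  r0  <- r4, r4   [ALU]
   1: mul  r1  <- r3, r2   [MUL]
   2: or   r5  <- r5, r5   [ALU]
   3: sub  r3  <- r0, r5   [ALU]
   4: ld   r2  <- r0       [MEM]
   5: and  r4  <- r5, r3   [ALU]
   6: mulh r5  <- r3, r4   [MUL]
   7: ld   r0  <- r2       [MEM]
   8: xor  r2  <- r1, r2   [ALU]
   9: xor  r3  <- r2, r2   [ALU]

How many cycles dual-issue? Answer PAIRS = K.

PAIRS = 3

[0] i0+i1  sub;mul  -- dual
[1] i2  or  -- RAW r5
[2] i3+i4  sub;ld  -- dual
[3] i5  and  -- RAW r4
[4] i6  mulh  -- no-port MUL/MEM
[5] i7+i8  ld;xor  -- dual
[6] i9  xor  -- tail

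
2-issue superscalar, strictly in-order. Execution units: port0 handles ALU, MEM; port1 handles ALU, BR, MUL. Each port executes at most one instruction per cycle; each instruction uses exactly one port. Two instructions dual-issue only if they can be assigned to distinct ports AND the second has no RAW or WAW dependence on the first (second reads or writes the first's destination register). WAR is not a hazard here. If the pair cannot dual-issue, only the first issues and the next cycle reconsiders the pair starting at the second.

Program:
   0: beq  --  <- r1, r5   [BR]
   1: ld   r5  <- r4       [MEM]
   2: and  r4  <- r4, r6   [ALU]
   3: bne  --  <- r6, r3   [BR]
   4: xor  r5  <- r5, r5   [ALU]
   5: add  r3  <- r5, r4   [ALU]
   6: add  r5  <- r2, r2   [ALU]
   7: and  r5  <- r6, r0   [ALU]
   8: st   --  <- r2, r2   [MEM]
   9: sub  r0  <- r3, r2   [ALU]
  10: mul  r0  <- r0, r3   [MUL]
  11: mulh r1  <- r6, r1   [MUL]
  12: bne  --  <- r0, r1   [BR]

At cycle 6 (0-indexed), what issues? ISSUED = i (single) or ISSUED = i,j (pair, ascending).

t=0 i0&i1:beq.BR;ld.MEM ; 2-wide
t=1 i2&i3:and.ALU;bne.BR ; 2-wide
t=2 i4:xor.ALU ; RAW r5
t=3 i5&i6:add.ALU;add.ALU ; 2-wide
t=4 i7&i8:and.ALU;st.MEM ; 2-wide
t=5 i9:sub.ALU ; RAW+WAW r0
t=6 i10:mul.MUL ; no-port MUL/MUL
t=7 i11:mulh.MUL ; no-port MUL/BR
t=8 i12:bne.BR ; tail

ISSUED = 10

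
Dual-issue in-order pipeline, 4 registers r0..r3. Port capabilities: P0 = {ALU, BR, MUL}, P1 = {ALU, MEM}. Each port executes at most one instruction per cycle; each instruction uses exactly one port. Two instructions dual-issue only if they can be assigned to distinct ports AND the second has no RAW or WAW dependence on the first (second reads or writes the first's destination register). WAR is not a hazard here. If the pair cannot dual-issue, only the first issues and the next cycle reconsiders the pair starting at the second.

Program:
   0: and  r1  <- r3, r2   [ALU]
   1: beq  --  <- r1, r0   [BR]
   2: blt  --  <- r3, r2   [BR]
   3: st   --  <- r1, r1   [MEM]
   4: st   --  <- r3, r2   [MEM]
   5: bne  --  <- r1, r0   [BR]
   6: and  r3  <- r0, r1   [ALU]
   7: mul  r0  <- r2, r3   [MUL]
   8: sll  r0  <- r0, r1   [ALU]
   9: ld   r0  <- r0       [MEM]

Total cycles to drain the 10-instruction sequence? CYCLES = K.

CYCLES = 8

t=0 i0:and ; RAW r1
t=1 i1:beq ; no-port BR/BR
t=2 i2+i3:blt;st ; pair
t=3 i4+i5:st;bne ; pair
t=4 i6:and ; RAW r3
t=5 i7:mul ; RAW+WAW r0
t=6 i8:sll ; RAW+WAW r0
t=7 i9:ld ; tail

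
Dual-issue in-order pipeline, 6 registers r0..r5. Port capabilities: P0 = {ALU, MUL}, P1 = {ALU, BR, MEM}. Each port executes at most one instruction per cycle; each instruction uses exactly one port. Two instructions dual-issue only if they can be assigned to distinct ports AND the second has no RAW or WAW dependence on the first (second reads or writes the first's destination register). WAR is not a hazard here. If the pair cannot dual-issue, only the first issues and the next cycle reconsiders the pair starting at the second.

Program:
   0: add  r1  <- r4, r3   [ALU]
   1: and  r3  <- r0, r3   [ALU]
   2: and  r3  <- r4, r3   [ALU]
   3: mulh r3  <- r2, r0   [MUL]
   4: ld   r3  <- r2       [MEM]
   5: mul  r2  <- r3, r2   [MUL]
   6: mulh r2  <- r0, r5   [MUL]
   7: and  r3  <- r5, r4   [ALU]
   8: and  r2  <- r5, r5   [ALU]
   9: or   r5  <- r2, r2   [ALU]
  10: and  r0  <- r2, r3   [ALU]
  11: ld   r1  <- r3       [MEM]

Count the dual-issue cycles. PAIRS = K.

PAIRS = 3

0. add.ALU/and.ALU @i0,i1  | dual
1. and.ALU @i2  | WAW r3
2. mulh.MUL @i3  | WAW r3
3. ld.MEM @i4  | RAW r3
4. mul.MUL @i5  | no-port MUL/MUL
5. mulh.MUL/and.ALU @i6,i7  | dual
6. and.ALU @i8  | RAW r2
7. or.ALU/and.ALU @i9,i10  | dual
8. ld.MEM @i11  | tail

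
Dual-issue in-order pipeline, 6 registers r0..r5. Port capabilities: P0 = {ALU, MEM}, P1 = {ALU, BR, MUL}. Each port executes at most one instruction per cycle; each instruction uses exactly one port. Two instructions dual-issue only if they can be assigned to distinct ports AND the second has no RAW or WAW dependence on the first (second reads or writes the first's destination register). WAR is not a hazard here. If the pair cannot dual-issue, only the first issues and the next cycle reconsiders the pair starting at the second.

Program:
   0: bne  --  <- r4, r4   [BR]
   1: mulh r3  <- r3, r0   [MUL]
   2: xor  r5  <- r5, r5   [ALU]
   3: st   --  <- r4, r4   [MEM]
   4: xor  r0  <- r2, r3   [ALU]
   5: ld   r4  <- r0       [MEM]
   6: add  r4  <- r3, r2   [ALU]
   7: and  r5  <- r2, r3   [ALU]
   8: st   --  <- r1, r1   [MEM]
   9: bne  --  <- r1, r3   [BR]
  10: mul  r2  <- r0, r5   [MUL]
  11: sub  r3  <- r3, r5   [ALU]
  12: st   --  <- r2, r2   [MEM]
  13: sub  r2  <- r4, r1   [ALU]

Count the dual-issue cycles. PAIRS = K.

[0] i0  bne.BR  -- no-port BR/MUL
[1] i1,i2  mulh.MUL+xor.ALU  -- 2-wide
[2] i3,i4  st.MEM+xor.ALU  -- 2-wide
[3] i5  ld.MEM  -- WAW r4
[4] i6,i7  add.ALU+and.ALU  -- 2-wide
[5] i8,i9  st.MEM+bne.BR  -- 2-wide
[6] i10,i11  mul.MUL+sub.ALU  -- 2-wide
[7] i12,i13  st.MEM+sub.ALU  -- 2-wide

PAIRS = 6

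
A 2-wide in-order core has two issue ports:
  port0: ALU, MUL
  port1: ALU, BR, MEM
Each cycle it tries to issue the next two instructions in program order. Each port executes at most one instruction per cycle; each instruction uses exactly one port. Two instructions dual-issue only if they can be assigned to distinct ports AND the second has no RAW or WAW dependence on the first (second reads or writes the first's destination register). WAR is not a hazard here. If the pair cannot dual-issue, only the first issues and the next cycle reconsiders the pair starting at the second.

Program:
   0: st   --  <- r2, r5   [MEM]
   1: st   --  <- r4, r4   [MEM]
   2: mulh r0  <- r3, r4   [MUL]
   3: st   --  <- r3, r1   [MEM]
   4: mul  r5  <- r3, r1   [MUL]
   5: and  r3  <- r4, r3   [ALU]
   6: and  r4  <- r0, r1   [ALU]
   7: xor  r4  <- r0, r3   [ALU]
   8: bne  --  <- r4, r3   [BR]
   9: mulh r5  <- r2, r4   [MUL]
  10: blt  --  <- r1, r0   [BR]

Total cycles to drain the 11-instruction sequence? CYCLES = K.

CYCLES = 7

[0] i0  st.MEM  -- no-port MEM/MEM
[1] i1&i2  st.MEM+mulh.MUL  -- pair
[2] i3&i4  st.MEM+mul.MUL  -- pair
[3] i5&i6  and.ALU+and.ALU  -- pair
[4] i7  xor.ALU  -- RAW r4
[5] i8&i9  bne.BR+mulh.MUL  -- pair
[6] i10  blt.BR  -- tail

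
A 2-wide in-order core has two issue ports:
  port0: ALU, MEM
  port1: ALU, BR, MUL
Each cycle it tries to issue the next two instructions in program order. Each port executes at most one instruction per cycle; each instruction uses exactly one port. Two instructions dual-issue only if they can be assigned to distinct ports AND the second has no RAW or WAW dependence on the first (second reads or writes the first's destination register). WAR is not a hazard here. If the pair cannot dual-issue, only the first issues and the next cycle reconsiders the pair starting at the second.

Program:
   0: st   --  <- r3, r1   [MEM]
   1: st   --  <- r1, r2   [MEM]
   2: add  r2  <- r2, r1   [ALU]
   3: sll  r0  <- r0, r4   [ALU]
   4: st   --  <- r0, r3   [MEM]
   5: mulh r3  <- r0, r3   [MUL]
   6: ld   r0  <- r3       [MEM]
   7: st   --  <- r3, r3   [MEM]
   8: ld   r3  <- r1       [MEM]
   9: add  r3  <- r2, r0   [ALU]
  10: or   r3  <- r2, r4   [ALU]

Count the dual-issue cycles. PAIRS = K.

[0] i0  st  -- no-port MEM/MEM
[1] i1+i2  st add  -- pair
[2] i3  sll  -- RAW r0
[3] i4+i5  st mulh  -- pair
[4] i6  ld  -- no-port MEM/MEM
[5] i7  st  -- no-port MEM/MEM
[6] i8  ld  -- WAW r3
[7] i9  add  -- WAW r3
[8] i10  or  -- tail

PAIRS = 2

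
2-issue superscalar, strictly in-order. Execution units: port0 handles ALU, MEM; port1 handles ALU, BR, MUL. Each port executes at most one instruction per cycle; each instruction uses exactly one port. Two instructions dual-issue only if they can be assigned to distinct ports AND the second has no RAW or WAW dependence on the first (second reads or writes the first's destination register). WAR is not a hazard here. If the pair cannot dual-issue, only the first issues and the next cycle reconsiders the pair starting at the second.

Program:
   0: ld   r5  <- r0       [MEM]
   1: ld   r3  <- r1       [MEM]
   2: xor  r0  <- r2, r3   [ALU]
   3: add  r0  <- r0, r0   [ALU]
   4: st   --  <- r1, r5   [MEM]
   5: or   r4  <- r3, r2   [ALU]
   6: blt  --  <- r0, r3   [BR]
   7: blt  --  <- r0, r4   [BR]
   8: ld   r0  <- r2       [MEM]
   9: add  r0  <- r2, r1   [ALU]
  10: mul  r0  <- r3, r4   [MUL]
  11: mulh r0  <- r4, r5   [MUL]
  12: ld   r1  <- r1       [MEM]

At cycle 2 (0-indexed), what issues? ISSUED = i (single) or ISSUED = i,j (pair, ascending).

0. ld @i0  | no-port MEM/MEM
1. ld @i1  | RAW r3
2. xor @i2  | RAW+WAW r0
3. add st @i3/i4  | dual
4. or blt @i5/i6  | dual
5. blt ld @i7/i8  | dual
6. add @i9  | WAW r0
7. mul @i10  | no-port MUL/MUL
8. mulh ld @i11/i12  | dual

ISSUED = 2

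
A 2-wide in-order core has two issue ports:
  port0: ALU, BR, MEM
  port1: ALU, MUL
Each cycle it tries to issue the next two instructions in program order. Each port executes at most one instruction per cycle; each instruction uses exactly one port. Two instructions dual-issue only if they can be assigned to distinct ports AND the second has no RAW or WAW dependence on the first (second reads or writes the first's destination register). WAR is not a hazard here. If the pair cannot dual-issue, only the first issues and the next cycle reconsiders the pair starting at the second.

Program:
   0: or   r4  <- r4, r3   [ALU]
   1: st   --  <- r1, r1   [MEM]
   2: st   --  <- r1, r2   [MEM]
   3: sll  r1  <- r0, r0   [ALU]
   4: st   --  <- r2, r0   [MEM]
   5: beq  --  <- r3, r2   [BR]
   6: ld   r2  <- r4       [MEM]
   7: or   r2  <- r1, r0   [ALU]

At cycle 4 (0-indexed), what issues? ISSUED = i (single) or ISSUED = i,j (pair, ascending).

#0 head=0: or.ALU/st.MEM i0&i1 pair
#1 head=2: st.MEM/sll.ALU i2&i3 pair
#2 head=4: st.MEM i4 no-port MEM/BR
#3 head=5: beq.BR i5 no-port BR/MEM
#4 head=6: ld.MEM i6 WAW r2
#5 head=7: or.ALU i7 tail

ISSUED = 6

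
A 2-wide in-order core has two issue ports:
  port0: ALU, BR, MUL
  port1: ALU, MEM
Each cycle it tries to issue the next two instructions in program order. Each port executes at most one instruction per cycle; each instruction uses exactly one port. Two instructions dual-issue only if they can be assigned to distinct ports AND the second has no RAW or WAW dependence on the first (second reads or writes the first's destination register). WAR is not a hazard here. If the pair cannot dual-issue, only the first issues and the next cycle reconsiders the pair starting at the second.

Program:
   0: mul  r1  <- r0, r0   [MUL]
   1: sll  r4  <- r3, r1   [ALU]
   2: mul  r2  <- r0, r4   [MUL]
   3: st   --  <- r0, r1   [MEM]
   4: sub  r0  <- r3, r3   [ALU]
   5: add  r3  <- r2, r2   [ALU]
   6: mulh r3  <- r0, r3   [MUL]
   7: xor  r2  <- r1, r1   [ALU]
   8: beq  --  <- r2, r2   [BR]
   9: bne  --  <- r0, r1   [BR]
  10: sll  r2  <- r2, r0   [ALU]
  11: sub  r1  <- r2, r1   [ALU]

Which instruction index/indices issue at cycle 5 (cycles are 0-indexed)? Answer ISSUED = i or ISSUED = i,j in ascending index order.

ISSUED = 8

0. mul.MUL @i0  | RAW r1
1. sll.ALU @i1  | RAW r4
2. mul.MUL+st.MEM @i2&i3  | pair
3. sub.ALU+add.ALU @i4&i5  | pair
4. mulh.MUL+xor.ALU @i6&i7  | pair
5. beq.BR @i8  | no-port BR/BR
6. bne.BR+sll.ALU @i9&i10  | pair
7. sub.ALU @i11  | tail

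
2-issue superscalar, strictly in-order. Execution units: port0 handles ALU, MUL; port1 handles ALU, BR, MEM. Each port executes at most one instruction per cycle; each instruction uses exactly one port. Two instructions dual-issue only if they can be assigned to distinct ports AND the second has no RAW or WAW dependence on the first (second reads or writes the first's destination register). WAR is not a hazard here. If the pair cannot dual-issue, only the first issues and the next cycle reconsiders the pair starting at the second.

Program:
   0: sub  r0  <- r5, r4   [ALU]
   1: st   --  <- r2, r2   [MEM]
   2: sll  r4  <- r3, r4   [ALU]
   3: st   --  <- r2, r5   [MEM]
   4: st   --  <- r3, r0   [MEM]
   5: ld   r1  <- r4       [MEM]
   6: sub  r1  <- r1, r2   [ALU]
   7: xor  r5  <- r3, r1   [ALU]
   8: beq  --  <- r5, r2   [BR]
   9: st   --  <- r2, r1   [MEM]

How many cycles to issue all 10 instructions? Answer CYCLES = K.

t=0 i0+i1:sub.ALU;st.MEM ; 2-wide
t=1 i2+i3:sll.ALU;st.MEM ; 2-wide
t=2 i4:st.MEM ; no-port MEM/MEM
t=3 i5:ld.MEM ; RAW+WAW r1
t=4 i6:sub.ALU ; RAW r1
t=5 i7:xor.ALU ; RAW r5
t=6 i8:beq.BR ; no-port BR/MEM
t=7 i9:st.MEM ; tail

CYCLES = 8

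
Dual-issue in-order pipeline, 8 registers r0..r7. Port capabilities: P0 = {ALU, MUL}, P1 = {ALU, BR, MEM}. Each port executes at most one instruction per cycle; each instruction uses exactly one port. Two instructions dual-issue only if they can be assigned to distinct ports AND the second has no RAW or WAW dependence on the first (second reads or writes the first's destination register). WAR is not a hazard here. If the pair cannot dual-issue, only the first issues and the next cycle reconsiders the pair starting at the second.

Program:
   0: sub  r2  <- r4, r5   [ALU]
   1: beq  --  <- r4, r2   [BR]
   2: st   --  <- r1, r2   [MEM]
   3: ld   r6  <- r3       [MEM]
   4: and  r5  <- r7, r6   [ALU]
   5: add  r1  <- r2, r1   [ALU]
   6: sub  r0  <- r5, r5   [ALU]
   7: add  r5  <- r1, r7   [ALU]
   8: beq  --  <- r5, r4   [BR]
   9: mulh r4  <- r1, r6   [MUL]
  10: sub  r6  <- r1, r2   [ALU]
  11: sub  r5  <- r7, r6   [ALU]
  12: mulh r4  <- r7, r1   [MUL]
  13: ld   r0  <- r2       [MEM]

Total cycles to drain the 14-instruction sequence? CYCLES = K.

c0: i0 sub  RAW r2
c1: i1 beq  no-port BR/MEM
c2: i2 st  no-port MEM/MEM
c3: i3 ld  RAW r6
c4: i4+i5 and;add  dual
c5: i6+i7 sub;add  dual
c6: i8+i9 beq;mulh  dual
c7: i10 sub  RAW r6
c8: i11+i12 sub;mulh  dual
c9: i13 ld  tail

CYCLES = 10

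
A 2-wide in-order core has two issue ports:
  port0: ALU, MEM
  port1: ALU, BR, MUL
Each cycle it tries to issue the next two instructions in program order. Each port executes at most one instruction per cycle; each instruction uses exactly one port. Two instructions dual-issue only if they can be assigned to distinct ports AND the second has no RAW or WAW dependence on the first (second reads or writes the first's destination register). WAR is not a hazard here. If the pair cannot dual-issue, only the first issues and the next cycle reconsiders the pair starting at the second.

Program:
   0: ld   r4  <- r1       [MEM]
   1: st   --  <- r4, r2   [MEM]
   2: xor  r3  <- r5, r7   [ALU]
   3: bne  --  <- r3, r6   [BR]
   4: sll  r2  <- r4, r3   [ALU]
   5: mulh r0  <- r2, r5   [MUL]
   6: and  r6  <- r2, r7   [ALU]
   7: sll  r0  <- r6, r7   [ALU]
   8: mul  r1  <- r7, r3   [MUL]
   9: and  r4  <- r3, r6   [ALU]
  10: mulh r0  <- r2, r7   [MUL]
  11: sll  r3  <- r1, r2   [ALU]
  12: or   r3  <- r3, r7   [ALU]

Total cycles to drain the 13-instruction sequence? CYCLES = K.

CYCLES = 8

[0] i0  ld.MEM  -- no-port MEM/MEM
[1] i1,i2  st.MEM/xor.ALU  -- pair
[2] i3,i4  bne.BR/sll.ALU  -- pair
[3] i5,i6  mulh.MUL/and.ALU  -- pair
[4] i7,i8  sll.ALU/mul.MUL  -- pair
[5] i9,i10  and.ALU/mulh.MUL  -- pair
[6] i11  sll.ALU  -- RAW+WAW r3
[7] i12  or.ALU  -- tail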